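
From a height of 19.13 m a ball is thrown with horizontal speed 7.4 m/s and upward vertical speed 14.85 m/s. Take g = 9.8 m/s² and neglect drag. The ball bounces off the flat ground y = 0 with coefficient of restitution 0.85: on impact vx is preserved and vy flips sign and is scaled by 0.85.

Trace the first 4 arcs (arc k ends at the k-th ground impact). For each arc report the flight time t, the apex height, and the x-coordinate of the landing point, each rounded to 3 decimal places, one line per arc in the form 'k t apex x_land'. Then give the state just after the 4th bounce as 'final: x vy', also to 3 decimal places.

1 4.005 30.381 29.639
2 4.233 21.950 60.964
3 3.598 15.859 87.590
4 3.058 11.458 110.222
final: 110.222 12.738

Arc 1: start y=19.130, vy=14.850 → t=4.005, apex=30.381, x_land=29.639, impact vy=-24.402
  bounce: vy ← 0.85·24.402 = 20.742
Arc 2: start y=0.000, vy=20.742 → t=4.233, apex=21.950, x_land=60.964, impact vy=-20.742
  bounce: vy ← 0.85·20.742 = 17.631
Arc 3: start y=0.000, vy=17.631 → t=3.598, apex=15.859, x_land=87.590, impact vy=-17.631
  bounce: vy ← 0.85·17.631 = 14.986
Arc 4: start y=0.000, vy=14.986 → t=3.058, apex=11.458, x_land=110.222, impact vy=-14.986
  bounce: vy ← 0.85·14.986 = 12.738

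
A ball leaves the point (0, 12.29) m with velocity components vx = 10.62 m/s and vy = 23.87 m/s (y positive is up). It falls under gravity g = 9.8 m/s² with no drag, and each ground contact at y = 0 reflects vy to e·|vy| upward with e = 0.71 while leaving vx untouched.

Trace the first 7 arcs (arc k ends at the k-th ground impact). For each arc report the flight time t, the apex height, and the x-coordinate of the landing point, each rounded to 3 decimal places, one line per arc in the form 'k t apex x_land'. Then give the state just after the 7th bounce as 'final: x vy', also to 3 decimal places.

1 5.341 41.360 56.722
2 4.126 20.850 100.535
3 2.929 10.510 131.643
4 2.080 5.298 153.729
5 1.477 2.671 169.410
6 1.048 1.346 180.544
7 0.744 0.679 188.449
final: 188.449 2.590

Arc 1: start y=12.290, vy=23.870 → t=5.341, apex=41.360, x_land=56.722, impact vy=-28.472
  bounce: vy ← 0.71·28.472 = 20.215
Arc 2: start y=0.000, vy=20.215 → t=4.126, apex=20.850, x_land=100.535, impact vy=-20.215
  bounce: vy ← 0.71·20.215 = 14.353
Arc 3: start y=0.000, vy=14.353 → t=2.929, apex=10.510, x_land=131.643, impact vy=-14.353
  bounce: vy ← 0.71·14.353 = 10.190
Arc 4: start y=0.000, vy=10.190 → t=2.080, apex=5.298, x_land=153.729, impact vy=-10.190
  bounce: vy ← 0.71·10.190 = 7.235
Arc 5: start y=0.000, vy=7.235 → t=1.477, apex=2.671, x_land=169.410, impact vy=-7.235
  bounce: vy ← 0.71·7.235 = 5.137
Arc 6: start y=0.000, vy=5.137 → t=1.048, apex=1.346, x_land=180.544, impact vy=-5.137
  bounce: vy ← 0.71·5.137 = 3.647
Arc 7: start y=0.000, vy=3.647 → t=0.744, apex=0.679, x_land=188.449, impact vy=-3.647
  bounce: vy ← 0.71·3.647 = 2.590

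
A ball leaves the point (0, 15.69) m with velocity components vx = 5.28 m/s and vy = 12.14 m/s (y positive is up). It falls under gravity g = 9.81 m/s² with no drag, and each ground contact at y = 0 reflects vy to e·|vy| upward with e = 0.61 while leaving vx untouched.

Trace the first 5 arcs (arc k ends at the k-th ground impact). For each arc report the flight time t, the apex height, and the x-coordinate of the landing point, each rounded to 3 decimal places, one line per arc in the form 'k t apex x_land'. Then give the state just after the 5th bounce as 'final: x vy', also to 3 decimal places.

1 3.412 23.202 18.018
2 2.653 8.633 32.027
3 1.619 3.212 40.573
4 0.987 1.195 45.787
5 0.602 0.445 48.967
final: 48.967 1.802

Arc 1: start y=15.690, vy=12.140 → t=3.412, apex=23.202, x_land=18.018, impact vy=-21.336
  bounce: vy ← 0.61·21.336 = 13.015
Arc 2: start y=0.000, vy=13.015 → t=2.653, apex=8.633, x_land=32.027, impact vy=-13.015
  bounce: vy ← 0.61·13.015 = 7.939
Arc 3: start y=0.000, vy=7.939 → t=1.619, apex=3.212, x_land=40.573, impact vy=-7.939
  bounce: vy ← 0.61·7.939 = 4.843
Arc 4: start y=0.000, vy=4.843 → t=0.987, apex=1.195, x_land=45.787, impact vy=-4.843
  bounce: vy ← 0.61·4.843 = 2.954
Arc 5: start y=0.000, vy=2.954 → t=0.602, apex=0.445, x_land=48.967, impact vy=-2.954
  bounce: vy ← 0.61·2.954 = 1.802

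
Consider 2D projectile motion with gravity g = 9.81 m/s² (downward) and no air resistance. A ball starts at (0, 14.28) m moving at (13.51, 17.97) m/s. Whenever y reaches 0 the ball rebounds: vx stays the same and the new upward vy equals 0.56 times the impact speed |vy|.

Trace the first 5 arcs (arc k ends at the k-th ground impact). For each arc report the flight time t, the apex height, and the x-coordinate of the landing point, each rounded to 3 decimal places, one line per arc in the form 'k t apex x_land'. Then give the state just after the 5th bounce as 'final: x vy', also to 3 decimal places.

Arc 1: start y=14.280, vy=17.970 → t=4.335, apex=30.739, x_land=58.568, impact vy=-24.558
  bounce: vy ← 0.56·24.558 = 13.752
Arc 2: start y=0.000, vy=13.752 → t=2.804, apex=9.640, x_land=96.447, impact vy=-13.752
  bounce: vy ← 0.56·13.752 = 7.701
Arc 3: start y=0.000, vy=7.701 → t=1.570, apex=3.023, x_land=117.659, impact vy=-7.701
  bounce: vy ← 0.56·7.701 = 4.313
Arc 4: start y=0.000, vy=4.313 → t=0.879, apex=0.948, x_land=129.538, impact vy=-4.313
  bounce: vy ← 0.56·4.313 = 2.415
Arc 5: start y=0.000, vy=2.415 → t=0.492, apex=0.297, x_land=136.190, impact vy=-2.415
  bounce: vy ← 0.56·2.415 = 1.352

1 4.335 30.739 58.568
2 2.804 9.640 96.447
3 1.570 3.023 117.659
4 0.879 0.948 129.538
5 0.492 0.297 136.190
final: 136.190 1.352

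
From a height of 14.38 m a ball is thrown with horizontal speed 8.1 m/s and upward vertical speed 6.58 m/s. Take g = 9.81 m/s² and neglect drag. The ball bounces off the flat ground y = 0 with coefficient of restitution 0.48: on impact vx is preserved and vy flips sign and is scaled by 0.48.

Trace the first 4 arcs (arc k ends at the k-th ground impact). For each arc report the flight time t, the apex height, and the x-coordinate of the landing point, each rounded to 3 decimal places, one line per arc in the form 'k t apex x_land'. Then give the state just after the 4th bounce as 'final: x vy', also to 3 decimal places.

Arc 1: start y=14.380, vy=6.580 → t=2.510, apex=16.587, x_land=20.328, impact vy=-18.040
  bounce: vy ← 0.48·18.040 = 8.659
Arc 2: start y=0.000, vy=8.659 → t=1.765, apex=3.822, x_land=34.628, impact vy=-8.659
  bounce: vy ← 0.48·8.659 = 4.156
Arc 3: start y=0.000, vy=4.156 → t=0.847, apex=0.880, x_land=41.491, impact vy=-4.156
  bounce: vy ← 0.48·4.156 = 1.995
Arc 4: start y=0.000, vy=1.995 → t=0.407, apex=0.203, x_land=44.786, impact vy=-1.995
  bounce: vy ← 0.48·1.995 = 0.958

1 2.510 16.587 20.328
2 1.765 3.822 34.628
3 0.847 0.880 41.491
4 0.407 0.203 44.786
final: 44.786 0.958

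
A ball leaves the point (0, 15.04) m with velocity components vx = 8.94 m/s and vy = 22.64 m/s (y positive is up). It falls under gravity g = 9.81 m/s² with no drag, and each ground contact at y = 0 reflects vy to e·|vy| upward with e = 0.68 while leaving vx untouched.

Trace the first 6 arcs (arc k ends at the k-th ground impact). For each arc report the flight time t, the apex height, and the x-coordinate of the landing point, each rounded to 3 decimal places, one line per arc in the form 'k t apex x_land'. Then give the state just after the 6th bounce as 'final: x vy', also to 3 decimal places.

Arc 1: start y=15.040, vy=22.640 → t=5.205, apex=41.165, x_land=46.531, impact vy=-28.419
  bounce: vy ← 0.68·28.419 = 19.325
Arc 2: start y=0.000, vy=19.325 → t=3.940, apex=19.035, x_land=81.754, impact vy=-19.325
  bounce: vy ← 0.68·19.325 = 13.141
Arc 3: start y=0.000, vy=13.141 → t=2.679, apex=8.802, x_land=105.705, impact vy=-13.141
  bounce: vy ← 0.68·13.141 = 8.936
Arc 4: start y=0.000, vy=8.936 → t=1.822, apex=4.070, x_land=121.992, impact vy=-8.936
  bounce: vy ← 0.68·8.936 = 6.076
Arc 5: start y=0.000, vy=6.076 → t=1.239, apex=1.882, x_land=133.067, impact vy=-6.076
  bounce: vy ← 0.68·6.076 = 4.132
Arc 6: start y=0.000, vy=4.132 → t=0.842, apex=0.870, x_land=140.598, impact vy=-4.132
  bounce: vy ← 0.68·4.132 = 2.810

1 5.205 41.165 46.531
2 3.940 19.035 81.754
3 2.679 8.802 105.705
4 1.822 4.070 121.992
5 1.239 1.882 133.067
6 0.842 0.870 140.598
final: 140.598 2.810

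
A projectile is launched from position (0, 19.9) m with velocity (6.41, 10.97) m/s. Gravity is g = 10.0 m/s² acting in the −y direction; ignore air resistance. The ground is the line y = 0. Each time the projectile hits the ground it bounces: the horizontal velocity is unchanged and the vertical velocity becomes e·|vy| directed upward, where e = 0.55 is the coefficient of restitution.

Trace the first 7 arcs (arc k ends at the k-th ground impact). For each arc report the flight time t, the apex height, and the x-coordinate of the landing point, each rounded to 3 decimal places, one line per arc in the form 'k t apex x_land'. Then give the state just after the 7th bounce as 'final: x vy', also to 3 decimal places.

Arc 1: start y=19.900, vy=10.970 → t=3.374, apex=25.917, x_land=21.625, impact vy=-22.767
  bounce: vy ← 0.55·22.767 = 12.522
Arc 2: start y=0.000, vy=12.522 → t=2.504, apex=7.840, x_land=37.679, impact vy=-12.522
  bounce: vy ← 0.55·12.522 = 6.887
Arc 3: start y=0.000, vy=6.887 → t=1.377, apex=2.372, x_land=46.508, impact vy=-6.887
  bounce: vy ← 0.55·6.887 = 3.788
Arc 4: start y=0.000, vy=3.788 → t=0.758, apex=0.717, x_land=51.364, impact vy=-3.788
  bounce: vy ← 0.55·3.788 = 2.083
Arc 5: start y=0.000, vy=2.083 → t=0.417, apex=0.217, x_land=54.035, impact vy=-2.083
  bounce: vy ← 0.55·2.083 = 1.146
Arc 6: start y=0.000, vy=1.146 → t=0.229, apex=0.066, x_land=55.504, impact vy=-1.146
  bounce: vy ← 0.55·1.146 = 0.630
Arc 7: start y=0.000, vy=0.630 → t=0.126, apex=0.020, x_land=56.312, impact vy=-0.630
  bounce: vy ← 0.55·0.630 = 0.347

1 3.374 25.917 21.625
2 2.504 7.840 37.679
3 1.377 2.372 46.508
4 0.758 0.717 51.364
5 0.417 0.217 54.035
6 0.229 0.066 55.504
7 0.126 0.020 56.312
final: 56.312 0.347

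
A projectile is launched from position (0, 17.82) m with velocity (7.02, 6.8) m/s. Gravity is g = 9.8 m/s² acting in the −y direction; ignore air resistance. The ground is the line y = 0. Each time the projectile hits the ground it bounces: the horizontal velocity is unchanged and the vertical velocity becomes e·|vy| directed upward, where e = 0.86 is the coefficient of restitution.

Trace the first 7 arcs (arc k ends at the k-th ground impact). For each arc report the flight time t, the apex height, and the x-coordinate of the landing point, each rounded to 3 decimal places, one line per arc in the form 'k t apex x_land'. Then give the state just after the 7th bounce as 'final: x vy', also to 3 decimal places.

Arc 1: start y=17.820, vy=6.800 → t=2.723, apex=20.179, x_land=19.117, impact vy=-19.887
  bounce: vy ← 0.86·19.887 = 17.103
Arc 2: start y=0.000, vy=17.103 → t=3.490, apex=14.925, x_land=43.620, impact vy=-17.103
  bounce: vy ← 0.86·17.103 = 14.709
Arc 3: start y=0.000, vy=14.709 → t=3.002, apex=11.038, x_land=64.693, impact vy=-14.709
  bounce: vy ← 0.86·14.709 = 12.650
Arc 4: start y=0.000, vy=12.650 → t=2.582, apex=8.164, x_land=82.815, impact vy=-12.650
  bounce: vy ← 0.86·12.650 = 10.879
Arc 5: start y=0.000, vy=10.879 → t=2.220, apex=6.038, x_land=98.400, impact vy=-10.879
  bounce: vy ← 0.86·10.879 = 9.356
Arc 6: start y=0.000, vy=9.356 → t=1.909, apex=4.466, x_land=111.804, impact vy=-9.356
  bounce: vy ← 0.86·9.356 = 8.046
Arc 7: start y=0.000, vy=8.046 → t=1.642, apex=3.303, x_land=123.330, impact vy=-8.046
  bounce: vy ← 0.86·8.046 = 6.919

1 2.723 20.179 19.117
2 3.490 14.925 43.620
3 3.002 11.038 64.693
4 2.582 8.164 82.815
5 2.220 6.038 98.400
6 1.909 4.466 111.804
7 1.642 3.303 123.330
final: 123.330 6.919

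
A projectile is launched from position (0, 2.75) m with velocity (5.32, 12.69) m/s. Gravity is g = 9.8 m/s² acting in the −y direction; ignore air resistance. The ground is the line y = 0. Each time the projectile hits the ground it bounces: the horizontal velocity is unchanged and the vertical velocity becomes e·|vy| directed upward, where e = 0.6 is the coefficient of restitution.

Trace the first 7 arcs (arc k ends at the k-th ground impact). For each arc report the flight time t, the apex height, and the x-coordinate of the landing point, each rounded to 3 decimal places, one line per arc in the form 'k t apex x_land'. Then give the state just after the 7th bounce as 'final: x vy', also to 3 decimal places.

1 2.791 10.966 14.848
2 1.795 3.948 24.398
3 1.077 1.421 30.128
4 0.646 0.512 33.566
5 0.388 0.184 35.629
6 0.233 0.066 36.867
7 0.140 0.024 37.610
final: 37.610 0.410

Arc 1: start y=2.750, vy=12.690 → t=2.791, apex=10.966, x_land=14.848, impact vy=-14.661
  bounce: vy ← 0.6·14.661 = 8.796
Arc 2: start y=0.000, vy=8.796 → t=1.795, apex=3.948, x_land=24.398, impact vy=-8.796
  bounce: vy ← 0.6·8.796 = 5.278
Arc 3: start y=0.000, vy=5.278 → t=1.077, apex=1.421, x_land=30.128, impact vy=-5.278
  bounce: vy ← 0.6·5.278 = 3.167
Arc 4: start y=0.000, vy=3.167 → t=0.646, apex=0.512, x_land=33.566, impact vy=-3.167
  bounce: vy ← 0.6·3.167 = 1.900
Arc 5: start y=0.000, vy=1.900 → t=0.388, apex=0.184, x_land=35.629, impact vy=-1.900
  bounce: vy ← 0.6·1.900 = 1.140
Arc 6: start y=0.000, vy=1.140 → t=0.233, apex=0.066, x_land=36.867, impact vy=-1.140
  bounce: vy ← 0.6·1.140 = 0.684
Arc 7: start y=0.000, vy=0.684 → t=0.140, apex=0.024, x_land=37.610, impact vy=-0.684
  bounce: vy ← 0.6·0.684 = 0.410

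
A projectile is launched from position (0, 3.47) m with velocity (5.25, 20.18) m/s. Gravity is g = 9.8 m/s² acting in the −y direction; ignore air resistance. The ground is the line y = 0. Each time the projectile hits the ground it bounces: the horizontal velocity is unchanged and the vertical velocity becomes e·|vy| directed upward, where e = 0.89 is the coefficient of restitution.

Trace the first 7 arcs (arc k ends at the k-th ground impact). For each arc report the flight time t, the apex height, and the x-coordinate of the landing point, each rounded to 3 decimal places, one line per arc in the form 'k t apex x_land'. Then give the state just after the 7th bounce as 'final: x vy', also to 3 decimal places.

1 4.284 24.247 22.489
2 3.960 19.206 43.277
3 3.524 15.213 61.779
4 3.136 12.050 78.245
5 2.791 9.545 92.900
6 2.484 7.561 105.942
7 2.211 5.989 117.551
final: 117.551 9.642

Arc 1: start y=3.470, vy=20.180 → t=4.284, apex=24.247, x_land=22.489, impact vy=-21.800
  bounce: vy ← 0.89·21.800 = 19.402
Arc 2: start y=0.000, vy=19.402 → t=3.960, apex=19.206, x_land=43.277, impact vy=-19.402
  bounce: vy ← 0.89·19.402 = 17.268
Arc 3: start y=0.000, vy=17.268 → t=3.524, apex=15.213, x_land=61.779, impact vy=-17.268
  bounce: vy ← 0.89·17.268 = 15.368
Arc 4: start y=0.000, vy=15.368 → t=3.136, apex=12.050, x_land=78.245, impact vy=-15.368
  bounce: vy ← 0.89·15.368 = 13.678
Arc 5: start y=0.000, vy=13.678 → t=2.791, apex=9.545, x_land=92.900, impact vy=-13.678
  bounce: vy ← 0.89·13.678 = 12.173
Arc 6: start y=0.000, vy=12.173 → t=2.484, apex=7.561, x_land=105.942, impact vy=-12.173
  bounce: vy ← 0.89·12.173 = 10.834
Arc 7: start y=0.000, vy=10.834 → t=2.211, apex=5.989, x_land=117.551, impact vy=-10.834
  bounce: vy ← 0.89·10.834 = 9.642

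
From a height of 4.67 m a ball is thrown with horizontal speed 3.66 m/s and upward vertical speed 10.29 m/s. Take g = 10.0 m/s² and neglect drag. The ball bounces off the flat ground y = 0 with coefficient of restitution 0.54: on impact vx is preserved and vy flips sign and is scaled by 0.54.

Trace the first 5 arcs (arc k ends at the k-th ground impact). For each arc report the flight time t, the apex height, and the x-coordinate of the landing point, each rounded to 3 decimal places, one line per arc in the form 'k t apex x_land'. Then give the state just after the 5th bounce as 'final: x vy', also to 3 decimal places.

1 2.441 9.964 8.933
2 1.525 2.906 14.513
3 0.823 0.847 17.526
4 0.445 0.247 19.153
5 0.240 0.072 20.032
final: 20.032 0.648

Arc 1: start y=4.670, vy=10.290 → t=2.441, apex=9.964, x_land=8.933, impact vy=-14.117
  bounce: vy ← 0.54·14.117 = 7.623
Arc 2: start y=0.000, vy=7.623 → t=1.525, apex=2.906, x_land=14.513, impact vy=-7.623
  bounce: vy ← 0.54·7.623 = 4.116
Arc 3: start y=0.000, vy=4.116 → t=0.823, apex=0.847, x_land=17.526, impact vy=-4.116
  bounce: vy ← 0.54·4.116 = 2.223
Arc 4: start y=0.000, vy=2.223 → t=0.445, apex=0.247, x_land=19.153, impact vy=-2.223
  bounce: vy ← 0.54·2.223 = 1.200
Arc 5: start y=0.000, vy=1.200 → t=0.240, apex=0.072, x_land=20.032, impact vy=-1.200
  bounce: vy ← 0.54·1.200 = 0.648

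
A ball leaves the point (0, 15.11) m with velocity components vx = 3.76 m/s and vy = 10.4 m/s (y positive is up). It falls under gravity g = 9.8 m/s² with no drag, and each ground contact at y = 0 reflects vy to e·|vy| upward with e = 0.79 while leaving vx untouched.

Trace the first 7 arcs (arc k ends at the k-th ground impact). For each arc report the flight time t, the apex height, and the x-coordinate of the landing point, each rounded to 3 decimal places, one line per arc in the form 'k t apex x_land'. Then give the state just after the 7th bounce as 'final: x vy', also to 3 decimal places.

1 3.113 20.628 11.705
2 3.242 12.874 23.894
3 2.561 8.035 33.524
4 2.023 5.014 41.131
5 1.598 3.130 47.141
6 1.263 1.953 51.889
7 0.998 1.219 55.639
final: 55.639 3.861

Arc 1: start y=15.110, vy=10.400 → t=3.113, apex=20.628, x_land=11.705, impact vy=-20.108
  bounce: vy ← 0.79·20.108 = 15.885
Arc 2: start y=0.000, vy=15.885 → t=3.242, apex=12.874, x_land=23.894, impact vy=-15.885
  bounce: vy ← 0.79·15.885 = 12.549
Arc 3: start y=0.000, vy=12.549 → t=2.561, apex=8.035, x_land=33.524, impact vy=-12.549
  bounce: vy ← 0.79·12.549 = 9.914
Arc 4: start y=0.000, vy=9.914 → t=2.023, apex=5.014, x_land=41.131, impact vy=-9.914
  bounce: vy ← 0.79·9.914 = 7.832
Arc 5: start y=0.000, vy=7.832 → t=1.598, apex=3.130, x_land=47.141, impact vy=-7.832
  bounce: vy ← 0.79·7.832 = 6.187
Arc 6: start y=0.000, vy=6.187 → t=1.263, apex=1.953, x_land=51.889, impact vy=-6.187
  bounce: vy ← 0.79·6.187 = 4.888
Arc 7: start y=0.000, vy=4.888 → t=0.998, apex=1.219, x_land=55.639, impact vy=-4.888
  bounce: vy ← 0.79·4.888 = 3.861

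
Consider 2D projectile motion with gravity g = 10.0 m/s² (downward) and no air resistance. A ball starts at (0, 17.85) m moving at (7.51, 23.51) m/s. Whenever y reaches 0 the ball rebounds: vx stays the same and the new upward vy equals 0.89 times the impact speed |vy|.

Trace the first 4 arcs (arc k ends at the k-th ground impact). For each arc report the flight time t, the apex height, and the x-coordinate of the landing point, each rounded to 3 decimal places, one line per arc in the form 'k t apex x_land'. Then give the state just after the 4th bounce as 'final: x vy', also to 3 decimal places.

Arc 1: start y=17.850, vy=23.510 → t=5.367, apex=45.486, x_land=40.307, impact vy=-30.162
  bounce: vy ← 0.89·30.162 = 26.844
Arc 2: start y=0.000, vy=26.844 → t=5.369, apex=36.029, x_land=80.627, impact vy=-26.844
  bounce: vy ← 0.89·26.844 = 23.891
Arc 3: start y=0.000, vy=23.891 → t=4.778, apex=28.539, x_land=116.511, impact vy=-23.891
  bounce: vy ← 0.89·23.891 = 21.263
Arc 4: start y=0.000, vy=21.263 → t=4.253, apex=22.606, x_land=148.448, impact vy=-21.263
  bounce: vy ← 0.89·21.263 = 18.924

1 5.367 45.486 40.307
2 5.369 36.029 80.627
3 4.778 28.539 116.511
4 4.253 22.606 148.448
final: 148.448 18.924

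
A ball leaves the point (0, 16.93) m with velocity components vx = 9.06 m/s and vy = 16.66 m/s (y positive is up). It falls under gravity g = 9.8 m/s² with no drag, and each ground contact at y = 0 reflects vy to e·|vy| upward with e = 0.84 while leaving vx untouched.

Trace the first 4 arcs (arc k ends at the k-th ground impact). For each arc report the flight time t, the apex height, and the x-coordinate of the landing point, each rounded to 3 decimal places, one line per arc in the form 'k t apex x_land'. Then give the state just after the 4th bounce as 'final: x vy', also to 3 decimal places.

1 4.219 31.091 38.224
2 4.232 21.938 76.564
3 3.555 15.479 108.770
4 2.986 10.922 135.823
final: 135.823 12.290

Arc 1: start y=16.930, vy=16.660 → t=4.219, apex=31.091, x_land=38.224, impact vy=-24.686
  bounce: vy ← 0.84·24.686 = 20.736
Arc 2: start y=0.000, vy=20.736 → t=4.232, apex=21.938, x_land=76.564, impact vy=-20.736
  bounce: vy ← 0.84·20.736 = 17.418
Arc 3: start y=0.000, vy=17.418 → t=3.555, apex=15.479, x_land=108.770, impact vy=-17.418
  bounce: vy ← 0.84·17.418 = 14.631
Arc 4: start y=0.000, vy=14.631 → t=2.986, apex=10.922, x_land=135.823, impact vy=-14.631
  bounce: vy ← 0.84·14.631 = 12.290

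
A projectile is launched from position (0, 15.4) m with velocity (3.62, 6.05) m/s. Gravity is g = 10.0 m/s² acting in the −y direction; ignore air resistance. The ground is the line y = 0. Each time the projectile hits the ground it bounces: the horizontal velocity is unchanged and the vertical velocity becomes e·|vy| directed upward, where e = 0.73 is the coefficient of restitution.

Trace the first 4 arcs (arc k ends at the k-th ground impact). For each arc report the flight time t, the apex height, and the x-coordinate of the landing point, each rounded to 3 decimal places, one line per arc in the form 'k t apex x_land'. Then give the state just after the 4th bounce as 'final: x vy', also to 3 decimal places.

1 2.461 17.230 8.910
2 2.710 9.182 18.721
3 1.978 4.893 25.883
4 1.444 2.608 31.112
final: 31.112 5.272

Arc 1: start y=15.400, vy=6.050 → t=2.461, apex=17.230, x_land=8.910, impact vy=-18.563
  bounce: vy ← 0.73·18.563 = 13.551
Arc 2: start y=0.000, vy=13.551 → t=2.710, apex=9.182, x_land=18.721, impact vy=-13.551
  bounce: vy ← 0.73·13.551 = 9.892
Arc 3: start y=0.000, vy=9.892 → t=1.978, apex=4.893, x_land=25.883, impact vy=-9.892
  bounce: vy ← 0.73·9.892 = 7.222
Arc 4: start y=0.000, vy=7.222 → t=1.444, apex=2.608, x_land=31.112, impact vy=-7.222
  bounce: vy ← 0.73·7.222 = 5.272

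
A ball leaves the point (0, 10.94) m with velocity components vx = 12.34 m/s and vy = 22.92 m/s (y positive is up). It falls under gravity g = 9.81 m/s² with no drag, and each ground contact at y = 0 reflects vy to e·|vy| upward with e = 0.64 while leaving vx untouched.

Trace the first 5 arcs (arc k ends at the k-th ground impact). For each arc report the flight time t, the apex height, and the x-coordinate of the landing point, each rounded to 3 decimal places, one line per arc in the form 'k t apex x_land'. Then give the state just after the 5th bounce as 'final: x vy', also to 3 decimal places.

1 5.109 37.715 63.049
2 3.549 15.448 106.848
3 2.272 6.328 134.879
4 1.454 2.592 152.819
5 0.930 1.062 164.301
final: 164.301 2.921

Arc 1: start y=10.940, vy=22.920 → t=5.109, apex=37.715, x_land=63.049, impact vy=-27.202
  bounce: vy ← 0.64·27.202 = 17.410
Arc 2: start y=0.000, vy=17.410 → t=3.549, apex=15.448, x_land=106.848, impact vy=-17.410
  bounce: vy ← 0.64·17.410 = 11.142
Arc 3: start y=0.000, vy=11.142 → t=2.272, apex=6.328, x_land=134.879, impact vy=-11.142
  bounce: vy ← 0.64·11.142 = 7.131
Arc 4: start y=0.000, vy=7.131 → t=1.454, apex=2.592, x_land=152.819, impact vy=-7.131
  bounce: vy ← 0.64·7.131 = 4.564
Arc 5: start y=0.000, vy=4.564 → t=0.930, apex=1.062, x_land=164.301, impact vy=-4.564
  bounce: vy ← 0.64·4.564 = 2.921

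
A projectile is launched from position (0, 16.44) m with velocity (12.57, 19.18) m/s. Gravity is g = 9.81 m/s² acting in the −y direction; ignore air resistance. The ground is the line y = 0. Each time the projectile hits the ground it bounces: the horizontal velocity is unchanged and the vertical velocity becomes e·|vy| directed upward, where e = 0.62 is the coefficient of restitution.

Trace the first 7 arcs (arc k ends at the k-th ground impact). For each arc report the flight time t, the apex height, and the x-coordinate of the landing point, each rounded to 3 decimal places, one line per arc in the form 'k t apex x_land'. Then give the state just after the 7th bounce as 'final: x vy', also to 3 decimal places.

Arc 1: start y=16.440, vy=19.180 → t=4.634, apex=35.190, x_land=58.245, impact vy=-26.276
  bounce: vy ← 0.62·26.276 = 16.291
Arc 2: start y=0.000, vy=16.291 → t=3.321, apex=13.527, x_land=99.994, impact vy=-16.291
  bounce: vy ← 0.62·16.291 = 10.100
Arc 3: start y=0.000, vy=10.100 → t=2.059, apex=5.200, x_land=125.878, impact vy=-10.100
  bounce: vy ← 0.62·10.100 = 6.262
Arc 4: start y=0.000, vy=6.262 → t=1.277, apex=1.999, x_land=141.927, impact vy=-6.262
  bounce: vy ← 0.62·6.262 = 3.883
Arc 5: start y=0.000, vy=3.883 → t=0.792, apex=0.768, x_land=151.876, impact vy=-3.883
  bounce: vy ← 0.62·3.883 = 2.407
Arc 6: start y=0.000, vy=2.407 → t=0.491, apex=0.295, x_land=158.045, impact vy=-2.407
  bounce: vy ← 0.62·2.407 = 1.492
Arc 7: start y=0.000, vy=1.492 → t=0.304, apex=0.114, x_land=161.870, impact vy=-1.492
  bounce: vy ← 0.62·1.492 = 0.925

1 4.634 35.190 58.245
2 3.321 13.527 99.994
3 2.059 5.200 125.878
4 1.277 1.999 141.927
5 0.792 0.768 151.876
6 0.491 0.295 158.045
7 0.304 0.114 161.870
final: 161.870 0.925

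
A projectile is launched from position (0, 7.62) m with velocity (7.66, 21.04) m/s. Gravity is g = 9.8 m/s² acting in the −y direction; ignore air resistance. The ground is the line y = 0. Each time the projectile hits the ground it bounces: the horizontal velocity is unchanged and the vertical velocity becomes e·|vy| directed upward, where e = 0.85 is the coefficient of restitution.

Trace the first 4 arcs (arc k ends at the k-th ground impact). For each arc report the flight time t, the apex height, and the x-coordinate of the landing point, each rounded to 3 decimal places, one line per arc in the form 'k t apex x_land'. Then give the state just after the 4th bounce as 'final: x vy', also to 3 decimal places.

Arc 1: start y=7.620, vy=21.040 → t=4.630, apex=30.206, x_land=35.464, impact vy=-24.332
  bounce: vy ← 0.85·24.332 = 20.682
Arc 2: start y=0.000, vy=20.682 → t=4.221, apex=21.824, x_land=67.795, impact vy=-20.682
  bounce: vy ← 0.85·20.682 = 17.580
Arc 3: start y=0.000, vy=17.580 → t=3.588, apex=15.768, x_land=95.277, impact vy=-17.580
  bounce: vy ← 0.85·17.580 = 14.943
Arc 4: start y=0.000, vy=14.943 → t=3.050, apex=11.392, x_land=118.637, impact vy=-14.943
  bounce: vy ← 0.85·14.943 = 12.701

1 4.630 30.206 35.464
2 4.221 21.824 67.795
3 3.588 15.768 95.277
4 3.050 11.392 118.637
final: 118.637 12.701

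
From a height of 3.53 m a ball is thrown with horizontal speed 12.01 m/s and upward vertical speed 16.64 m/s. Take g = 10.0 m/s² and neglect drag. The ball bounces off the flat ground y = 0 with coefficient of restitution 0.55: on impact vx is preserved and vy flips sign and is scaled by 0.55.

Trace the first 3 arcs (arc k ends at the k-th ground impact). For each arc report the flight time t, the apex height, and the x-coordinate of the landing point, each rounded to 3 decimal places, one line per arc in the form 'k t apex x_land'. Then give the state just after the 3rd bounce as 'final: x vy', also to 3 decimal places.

1 3.528 17.374 42.373
2 2.051 5.256 66.999
3 1.128 1.590 80.544
final: 80.544 3.101

Arc 1: start y=3.530, vy=16.640 → t=3.528, apex=17.374, x_land=42.373, impact vy=-18.641
  bounce: vy ← 0.55·18.641 = 10.253
Arc 2: start y=0.000, vy=10.253 → t=2.051, apex=5.256, x_land=66.999, impact vy=-10.253
  bounce: vy ← 0.55·10.253 = 5.639
Arc 3: start y=0.000, vy=5.639 → t=1.128, apex=1.590, x_land=80.544, impact vy=-5.639
  bounce: vy ← 0.55·5.639 = 3.101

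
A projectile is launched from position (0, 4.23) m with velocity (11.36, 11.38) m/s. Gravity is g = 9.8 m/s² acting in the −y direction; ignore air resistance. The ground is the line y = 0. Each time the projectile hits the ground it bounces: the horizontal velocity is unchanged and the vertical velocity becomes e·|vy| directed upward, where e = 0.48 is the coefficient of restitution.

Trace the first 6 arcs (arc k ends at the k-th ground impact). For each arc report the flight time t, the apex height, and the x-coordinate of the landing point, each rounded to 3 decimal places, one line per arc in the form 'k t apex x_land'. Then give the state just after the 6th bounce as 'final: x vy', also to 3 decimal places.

1 2.648 10.837 30.086
2 1.428 2.497 46.304
3 0.685 0.575 54.089
4 0.329 0.133 57.826
5 0.158 0.031 59.620
6 0.076 0.007 60.481
final: 60.481 0.178

Arc 1: start y=4.230, vy=11.380 → t=2.648, apex=10.837, x_land=30.086, impact vy=-14.574
  bounce: vy ← 0.48·14.574 = 6.996
Arc 2: start y=0.000, vy=6.996 → t=1.428, apex=2.497, x_land=46.304, impact vy=-6.996
  bounce: vy ← 0.48·6.996 = 3.358
Arc 3: start y=0.000, vy=3.358 → t=0.685, apex=0.575, x_land=54.089, impact vy=-3.358
  bounce: vy ← 0.48·3.358 = 1.612
Arc 4: start y=0.000, vy=1.612 → t=0.329, apex=0.133, x_land=57.826, impact vy=-1.612
  bounce: vy ← 0.48·1.612 = 0.774
Arc 5: start y=0.000, vy=0.774 → t=0.158, apex=0.031, x_land=59.620, impact vy=-0.774
  bounce: vy ← 0.48·0.774 = 0.371
Arc 6: start y=0.000, vy=0.371 → t=0.076, apex=0.007, x_land=60.481, impact vy=-0.371
  bounce: vy ← 0.48·0.371 = 0.178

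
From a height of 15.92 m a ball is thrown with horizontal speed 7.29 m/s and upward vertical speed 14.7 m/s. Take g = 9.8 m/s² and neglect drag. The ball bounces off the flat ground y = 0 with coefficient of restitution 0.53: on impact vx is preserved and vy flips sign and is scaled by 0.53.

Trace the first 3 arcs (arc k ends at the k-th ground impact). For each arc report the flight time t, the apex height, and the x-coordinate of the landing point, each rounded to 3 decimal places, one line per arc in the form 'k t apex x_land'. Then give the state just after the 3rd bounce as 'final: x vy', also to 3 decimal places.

Arc 1: start y=15.920, vy=14.700 → t=3.845, apex=26.945, x_land=28.030, impact vy=-22.981
  bounce: vy ← 0.53·22.981 = 12.180
Arc 2: start y=0.000, vy=12.180 → t=2.486, apex=7.569, x_land=46.151, impact vy=-12.180
  bounce: vy ← 0.53·12.180 = 6.455
Arc 3: start y=0.000, vy=6.455 → t=1.317, apex=2.126, x_land=55.755, impact vy=-6.455
  bounce: vy ← 0.53·6.455 = 3.421

1 3.845 26.945 28.030
2 2.486 7.569 46.151
3 1.317 2.126 55.755
final: 55.755 3.421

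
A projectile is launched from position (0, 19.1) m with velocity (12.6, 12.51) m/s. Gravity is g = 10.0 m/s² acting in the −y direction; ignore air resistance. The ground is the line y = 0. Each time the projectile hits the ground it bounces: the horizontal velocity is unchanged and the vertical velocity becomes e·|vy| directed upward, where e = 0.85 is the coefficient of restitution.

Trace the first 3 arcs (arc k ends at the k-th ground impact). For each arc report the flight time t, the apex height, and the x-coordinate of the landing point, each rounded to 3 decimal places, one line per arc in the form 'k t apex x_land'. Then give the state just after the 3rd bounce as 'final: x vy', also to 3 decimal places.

1 3.572 26.925 45.002
2 3.945 19.453 94.708
3 3.353 14.055 136.959
final: 136.959 14.251

Arc 1: start y=19.100, vy=12.510 → t=3.572, apex=26.925, x_land=45.002, impact vy=-23.206
  bounce: vy ← 0.85·23.206 = 19.725
Arc 2: start y=0.000, vy=19.725 → t=3.945, apex=19.453, x_land=94.708, impact vy=-19.725
  bounce: vy ← 0.85·19.725 = 16.766
Arc 3: start y=0.000, vy=16.766 → t=3.353, apex=14.055, x_land=136.959, impact vy=-16.766
  bounce: vy ← 0.85·16.766 = 14.251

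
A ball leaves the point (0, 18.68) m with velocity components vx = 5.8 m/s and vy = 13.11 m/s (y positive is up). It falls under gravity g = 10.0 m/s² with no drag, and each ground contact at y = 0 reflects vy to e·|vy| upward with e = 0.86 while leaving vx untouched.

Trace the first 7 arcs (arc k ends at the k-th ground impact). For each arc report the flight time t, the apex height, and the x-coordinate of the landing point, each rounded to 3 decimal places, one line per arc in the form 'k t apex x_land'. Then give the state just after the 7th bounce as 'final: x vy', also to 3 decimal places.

1 3.647 27.274 21.150
2 4.017 20.172 44.449
3 3.455 14.919 64.487
4 2.971 11.034 81.719
5 2.555 8.161 96.538
6 2.197 6.036 109.283
7 1.890 4.464 120.244
final: 120.244 8.126

Arc 1: start y=18.680, vy=13.110 → t=3.647, apex=27.274, x_land=21.150, impact vy=-23.355
  bounce: vy ← 0.86·23.355 = 20.086
Arc 2: start y=0.000, vy=20.086 → t=4.017, apex=20.172, x_land=44.449, impact vy=-20.086
  bounce: vy ← 0.86·20.086 = 17.274
Arc 3: start y=0.000, vy=17.274 → t=3.455, apex=14.919, x_land=64.487, impact vy=-17.274
  bounce: vy ← 0.86·17.274 = 14.855
Arc 4: start y=0.000, vy=14.855 → t=2.971, apex=11.034, x_land=81.719, impact vy=-14.855
  bounce: vy ← 0.86·14.855 = 12.776
Arc 5: start y=0.000, vy=12.776 → t=2.555, apex=8.161, x_land=96.538, impact vy=-12.776
  bounce: vy ← 0.86·12.776 = 10.987
Arc 6: start y=0.000, vy=10.987 → t=2.197, apex=6.036, x_land=109.283, impact vy=-10.987
  bounce: vy ← 0.86·10.987 = 9.449
Arc 7: start y=0.000, vy=9.449 → t=1.890, apex=4.464, x_land=120.244, impact vy=-9.449
  bounce: vy ← 0.86·9.449 = 8.126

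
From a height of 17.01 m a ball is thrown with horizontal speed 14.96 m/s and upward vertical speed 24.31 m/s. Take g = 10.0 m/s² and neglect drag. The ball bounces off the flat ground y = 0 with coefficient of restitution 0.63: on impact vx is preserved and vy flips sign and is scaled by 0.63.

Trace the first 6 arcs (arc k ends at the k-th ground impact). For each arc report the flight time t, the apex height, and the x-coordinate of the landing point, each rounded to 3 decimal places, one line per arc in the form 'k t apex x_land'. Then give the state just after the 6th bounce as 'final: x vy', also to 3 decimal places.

Arc 1: start y=17.010, vy=24.310 → t=5.483, apex=46.559, x_land=82.018, impact vy=-30.515
  bounce: vy ← 0.63·30.515 = 19.225
Arc 2: start y=0.000, vy=19.225 → t=3.845, apex=18.479, x_land=139.538, impact vy=-19.225
  bounce: vy ← 0.63·19.225 = 12.111
Arc 3: start y=0.000, vy=12.111 → t=2.422, apex=7.334, x_land=175.776, impact vy=-12.111
  bounce: vy ← 0.63·12.111 = 7.630
Arc 4: start y=0.000, vy=7.630 → t=1.526, apex=2.911, x_land=198.606, impact vy=-7.630
  bounce: vy ← 0.63·7.630 = 4.807
Arc 5: start y=0.000, vy=4.807 → t=0.961, apex=1.155, x_land=212.988, impact vy=-4.807
  bounce: vy ← 0.63·4.807 = 3.028
Arc 6: start y=0.000, vy=3.028 → t=0.606, apex=0.459, x_land=222.049, impact vy=-3.028
  bounce: vy ← 0.63·3.028 = 1.908

1 5.483 46.559 82.018
2 3.845 18.479 139.538
3 2.422 7.334 175.776
4 1.526 2.911 198.606
5 0.961 1.155 212.988
6 0.606 0.459 222.049
final: 222.049 1.908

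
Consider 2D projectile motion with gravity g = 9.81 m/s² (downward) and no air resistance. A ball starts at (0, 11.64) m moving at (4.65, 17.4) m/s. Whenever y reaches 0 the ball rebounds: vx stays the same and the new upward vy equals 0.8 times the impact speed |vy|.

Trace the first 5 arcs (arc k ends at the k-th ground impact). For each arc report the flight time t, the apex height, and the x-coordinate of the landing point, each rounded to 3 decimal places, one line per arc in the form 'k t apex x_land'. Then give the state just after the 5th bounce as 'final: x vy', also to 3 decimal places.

Arc 1: start y=11.640, vy=17.400 → t=4.123, apex=27.071, x_land=19.172, impact vy=-23.046
  bounce: vy ← 0.8·23.046 = 18.437
Arc 2: start y=0.000, vy=18.437 → t=3.759, apex=17.326, x_land=36.650, impact vy=-18.437
  bounce: vy ← 0.8·18.437 = 14.750
Arc 3: start y=0.000, vy=14.750 → t=3.007, apex=11.088, x_land=50.633, impact vy=-14.750
  bounce: vy ← 0.8·14.750 = 11.800
Arc 4: start y=0.000, vy=11.800 → t=2.406, apex=7.097, x_land=61.820, impact vy=-11.800
  bounce: vy ← 0.8·11.800 = 9.440
Arc 5: start y=0.000, vy=9.440 → t=1.925, apex=4.542, x_land=70.769, impact vy=-9.440
  bounce: vy ← 0.8·9.440 = 7.552

1 4.123 27.071 19.172
2 3.759 17.326 36.650
3 3.007 11.088 50.633
4 2.406 7.097 61.820
5 1.925 4.542 70.769
final: 70.769 7.552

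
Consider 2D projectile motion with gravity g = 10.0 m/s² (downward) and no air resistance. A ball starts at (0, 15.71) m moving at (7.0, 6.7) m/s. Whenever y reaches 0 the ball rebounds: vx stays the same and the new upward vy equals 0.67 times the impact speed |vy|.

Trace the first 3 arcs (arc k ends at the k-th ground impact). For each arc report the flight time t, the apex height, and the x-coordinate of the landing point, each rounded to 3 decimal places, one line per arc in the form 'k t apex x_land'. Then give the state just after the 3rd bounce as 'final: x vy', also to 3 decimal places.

1 2.565 17.954 17.955
2 2.539 8.060 35.730
3 1.701 3.618 47.639
final: 47.639 5.699

Arc 1: start y=15.710, vy=6.700 → t=2.565, apex=17.954, x_land=17.955, impact vy=-18.950
  bounce: vy ← 0.67·18.950 = 12.696
Arc 2: start y=0.000, vy=12.696 → t=2.539, apex=8.060, x_land=35.730, impact vy=-12.696
  bounce: vy ← 0.67·12.696 = 8.507
Arc 3: start y=0.000, vy=8.507 → t=1.701, apex=3.618, x_land=47.639, impact vy=-8.507
  bounce: vy ← 0.67·8.507 = 5.699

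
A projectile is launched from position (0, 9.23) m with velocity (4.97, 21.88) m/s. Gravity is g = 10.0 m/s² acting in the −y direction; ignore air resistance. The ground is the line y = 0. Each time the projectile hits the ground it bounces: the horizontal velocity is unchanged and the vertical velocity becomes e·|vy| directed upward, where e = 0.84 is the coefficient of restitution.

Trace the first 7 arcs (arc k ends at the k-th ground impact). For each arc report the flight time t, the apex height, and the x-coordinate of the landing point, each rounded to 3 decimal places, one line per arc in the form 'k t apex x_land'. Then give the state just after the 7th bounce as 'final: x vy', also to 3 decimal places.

Arc 1: start y=9.230, vy=21.880 → t=4.764, apex=33.167, x_land=23.675, impact vy=-25.755
  bounce: vy ← 0.84·25.755 = 21.634
Arc 2: start y=0.000, vy=21.634 → t=4.327, apex=23.402, x_land=45.179, impact vy=-21.634
  bounce: vy ← 0.84·21.634 = 18.173
Arc 3: start y=0.000, vy=18.173 → t=3.635, apex=16.513, x_land=63.243, impact vy=-18.173
  bounce: vy ← 0.84·18.173 = 15.265
Arc 4: start y=0.000, vy=15.265 → t=3.053, apex=11.651, x_land=78.417, impact vy=-15.265
  bounce: vy ← 0.84·15.265 = 12.823
Arc 5: start y=0.000, vy=12.823 → t=2.565, apex=8.221, x_land=91.163, impact vy=-12.823
  bounce: vy ← 0.84·12.823 = 10.771
Arc 6: start y=0.000, vy=10.771 → t=2.154, apex=5.801, x_land=101.869, impact vy=-10.771
  bounce: vy ← 0.84·10.771 = 9.048
Arc 7: start y=0.000, vy=9.048 → t=1.810, apex=4.093, x_land=110.863, impact vy=-9.048
  bounce: vy ← 0.84·9.048 = 7.600

1 4.764 33.167 23.675
2 4.327 23.402 45.179
3 3.635 16.513 63.243
4 3.053 11.651 78.417
5 2.565 8.221 91.163
6 2.154 5.801 101.869
7 1.810 4.093 110.863
final: 110.863 7.600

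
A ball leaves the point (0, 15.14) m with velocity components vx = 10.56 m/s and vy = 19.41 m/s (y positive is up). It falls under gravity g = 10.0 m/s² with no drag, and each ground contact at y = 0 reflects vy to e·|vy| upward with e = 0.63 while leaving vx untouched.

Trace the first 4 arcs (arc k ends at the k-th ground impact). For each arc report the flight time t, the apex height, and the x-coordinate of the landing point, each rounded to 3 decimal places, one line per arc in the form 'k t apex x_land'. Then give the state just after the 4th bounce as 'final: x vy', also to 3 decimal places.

1 4.548 33.977 48.025
2 3.285 13.486 82.710
3 2.069 5.352 104.562
4 1.304 2.124 118.328
final: 118.328 4.107

Arc 1: start y=15.140, vy=19.410 → t=4.548, apex=33.977, x_land=48.025, impact vy=-26.068
  bounce: vy ← 0.63·26.068 = 16.423
Arc 2: start y=0.000, vy=16.423 → t=3.285, apex=13.486, x_land=82.710, impact vy=-16.423
  bounce: vy ← 0.63·16.423 = 10.346
Arc 3: start y=0.000, vy=10.346 → t=2.069, apex=5.352, x_land=104.562, impact vy=-10.346
  bounce: vy ← 0.63·10.346 = 6.518
Arc 4: start y=0.000, vy=6.518 → t=1.304, apex=2.124, x_land=118.328, impact vy=-6.518
  bounce: vy ← 0.63·6.518 = 4.107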